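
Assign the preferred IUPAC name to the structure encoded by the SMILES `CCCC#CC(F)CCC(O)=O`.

4-fluoronon-5-ynoic acid

Counting along the main chain through the –COOH group and the multiple bond gives 9 carbons: the parent is nonane.
The principal characteristic group is a carboxylic acid (terminal –COOH), named with the suffix -oic acid.
A C≡C triple bond in the chain gives the infix -yne-.
The numbering direction is chosen so that the carboxylic acid carbon is C-1 by definition.
This places the triple bond between C-5 and C-6; a fluoro group at C-4.
The name is 4-fluoronon-5-ynoic acid.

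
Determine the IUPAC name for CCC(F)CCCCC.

The parent chain contains 8 carbons (octane).
Choose the numbering such that the substituent locant set {3} is lower than {6} at the first point of difference.
This places a fluoro group at C-3.
Assembling the pieces gives 3-fluorooctane.

3-fluorooctane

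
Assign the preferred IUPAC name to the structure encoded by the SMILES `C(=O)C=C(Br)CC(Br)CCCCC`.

3,5-dibromodec-2-enal

The longest chain bearing the –CHO group and the multiple bond is 10 carbons long (decane).
The principal characteristic group is an aldehyde (terminal –CHO), named with the suffix -al.
A C=C double bond in the chain gives the infix -ene-.
The numbering direction is chosen so that the aldehyde carbon is C-1 by definition.
This places the double bond between C-2 and C-3; bromo groups at C-3 and C-5.
Putting it together: 3,5-dibromodec-2-enal.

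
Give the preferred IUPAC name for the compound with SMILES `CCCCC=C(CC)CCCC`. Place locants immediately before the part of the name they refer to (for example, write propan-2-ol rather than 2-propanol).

Counting along the main chain through the multiple bond gives 10 carbons: the parent is decane.
The chain contains a C=C double bond, so the unsaturation ending is -ene.
The numbering direction is chosen so that the substituent locant set {5} is lower than {6} at the first point of difference.
This places the double bond between C-5 and C-6; an ethyl group at C-5.
Putting it together: 5-ethyldec-5-ene.

5-ethyldec-5-ene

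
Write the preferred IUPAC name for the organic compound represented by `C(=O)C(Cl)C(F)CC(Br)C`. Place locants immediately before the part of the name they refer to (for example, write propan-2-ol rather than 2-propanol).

5-bromo-2-chloro-3-fluorohexanal

Counting along the main chain through the –CHO group gives 6 carbons: the parent is hexane.
The highest-priority functional group is an aldehyde (terminal –CHO), so the name ends in -al.
Choose the numbering such that the aldehyde carbon is C-1 by definition.
This places a bromo group at C-5; a chloro group at C-2; a fluoro group at C-3.
Substituent prefixes are cited in alphabetical order (multiplying prefixes like di-/tri- are ignored for ordering).
Assembling the pieces gives 5-bromo-2-chloro-3-fluorohexanal.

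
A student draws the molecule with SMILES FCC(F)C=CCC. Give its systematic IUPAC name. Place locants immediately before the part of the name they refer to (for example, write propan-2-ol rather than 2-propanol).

1,2-difluorohex-3-ene

Counting along the main chain through the multiple bond gives 6 carbons: the parent is hexane.
The chain contains a C=C double bond, so the unsaturation ending is -ene.
Number the chain so that the substituent locant set {1,2} is lower than {5,6} at the first point of difference.
This places the double bond between C-3 and C-4; fluoro groups at C-1 and C-2.
The name is 1,2-difluorohex-3-ene.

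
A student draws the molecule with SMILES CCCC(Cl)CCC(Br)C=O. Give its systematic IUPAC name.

Counting along the main chain through the –CHO group gives 8 carbons: the parent is octane.
The highest-priority functional group is an aldehyde (terminal –CHO), so the name ends in -al.
The numbering direction is chosen so that the aldehyde carbon is C-1 by definition.
With this numbering: a bromo group at C-2; a chloro group at C-5.
The substituents are ordered alphabetically, ignoring any di-/tri- multipliers.
Assembling the pieces gives 2-bromo-5-chlorooctanal.

2-bromo-5-chlorooctanal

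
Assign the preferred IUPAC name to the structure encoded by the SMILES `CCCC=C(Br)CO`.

The longest carbon chain that includes the –OH group and the multiple bond has 6 carbons, so the parent hydride is hexane.
The principal characteristic group is an alcohol (–OH), named with the suffix -ol.
The chain contains a C=C double bond, so the unsaturation ending is -ene.
The numbering direction is chosen so that numbering from this end puts the hydroxyl group at C-1 rather than C-6.
That gives the hydroxyl at C-1; the double bond between C-2 and C-3; a bromo group at C-2.
Assembling the pieces gives 2-bromohex-2-en-1-ol.

2-bromohex-2-en-1-ol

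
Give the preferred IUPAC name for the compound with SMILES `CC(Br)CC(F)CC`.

The longest carbon chain is 6 atoms: the parent is hexane.
Choose the numbering such that the substituent locant set {2,4} is lower than {3,5} at the first point of difference.
That gives a bromo group at C-2; a fluoro group at C-4.
Prefixes are listed alphabetically: bromo, fluoro.
The name is 2-bromo-4-fluorohexane.

2-bromo-4-fluorohexane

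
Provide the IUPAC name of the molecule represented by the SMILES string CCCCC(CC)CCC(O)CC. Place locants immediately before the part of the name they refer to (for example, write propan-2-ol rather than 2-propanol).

6-ethyldecan-3-ol

Counting along the main chain through the –OH group gives 10 carbons: the parent is decane.
An alcohol (–OH) is the principal characteristic group, giving the suffix -ol.
Number the chain so that numbering from this end puts the hydroxyl group at C-3 rather than C-8.
With this numbering: the hydroxyl at C-3; an ethyl group at C-6.
The name is 6-ethyldecan-3-ol.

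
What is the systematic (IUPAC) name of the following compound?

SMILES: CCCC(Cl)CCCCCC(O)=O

7-chlorodecanoic acid

The longest chain bearing the –COOH group is 10 carbons long (decane).
A carboxylic acid (terminal –COOH) is the principal characteristic group, giving the suffix -oic acid.
The numbering direction is chosen so that the carboxylic acid carbon is C-1 by definition.
This places a chloro group at C-7.
Assembling the pieces gives 7-chlorodecanoic acid.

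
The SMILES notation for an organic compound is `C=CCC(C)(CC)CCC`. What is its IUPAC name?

The longest chain bearing the multiple bond is 7 carbons long (heptane).
A C=C double bond in the chain gives the infix -ene-.
Number the chain so that numbering from this end puts the double bond at C-1 rather than C-6.
This places the double bond between C-1 and C-2; an ethyl group at C-4; a methyl group at C-4.
Substituent prefixes are cited in alphabetical order (multiplying prefixes like di-/tri- are ignored for ordering).
The name is 4-ethyl-4-methylhept-1-ene.

4-ethyl-4-methylhept-1-ene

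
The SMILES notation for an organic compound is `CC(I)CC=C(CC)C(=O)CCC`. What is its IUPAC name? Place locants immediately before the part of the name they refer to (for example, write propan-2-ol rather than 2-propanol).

5-ethyl-8-iodonon-5-en-4-one

The longest carbon chain that includes the carbonyl and the multiple bond has 9 carbons, so the parent hydride is nonane.
A ketone (C=O on an internal carbon) is the principal characteristic group, giving the suffix -one.
There is one C=C double bond, indicated by the ending -ene.
Number the chain so that numbering from this end puts the carbonyl group at C-4 rather than C-6.
This places the carbonyl at C-4; the double bond between C-5 and C-6; an ethyl group at C-5; an iodo group at C-8.
Prefixes are listed alphabetically: ethyl, iodo.
The name is 5-ethyl-8-iodonon-5-en-4-one.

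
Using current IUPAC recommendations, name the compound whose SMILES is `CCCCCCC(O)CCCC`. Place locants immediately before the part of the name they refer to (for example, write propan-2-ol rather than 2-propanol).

undecan-5-ol

The longest chain bearing the –OH group is 11 carbons long (undecane).
The principal characteristic group is an alcohol (–OH), named with the suffix -ol.
Choose the numbering such that numbering from this end puts the hydroxyl group at C-5 rather than C-7.
That gives the hydroxyl at C-5.
Assembling the pieces gives undecan-5-ol.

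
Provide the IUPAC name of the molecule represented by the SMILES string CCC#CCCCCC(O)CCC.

dodec-9-yn-4-ol

Counting along the main chain through the –OH group and the multiple bond gives 12 carbons: the parent is dodecane.
The principal characteristic group is an alcohol (–OH), named with the suffix -ol.
The chain contains a C≡C triple bond, so the unsaturation ending is -yne.
Number the chain so that numbering from this end puts the hydroxyl group at C-4 rather than C-9.
That gives the hydroxyl at C-4; the triple bond between C-9 and C-10.
The name is dodec-9-yn-4-ol.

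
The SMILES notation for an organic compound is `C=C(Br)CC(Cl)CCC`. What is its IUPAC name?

The longest carbon chain that includes the multiple bond has 7 carbons, so the parent hydride is heptane.
There is one C=C double bond, indicated by the ending -ene.
Choose the numbering such that numbering from this end puts the double bond at C-1 rather than C-6.
This places the double bond between C-1 and C-2; a bromo group at C-2; a chloro group at C-4.
The substituents are ordered alphabetically, ignoring any di-/tri- multipliers.
The name is 2-bromo-4-chlorohept-1-ene.

2-bromo-4-chlorohept-1-ene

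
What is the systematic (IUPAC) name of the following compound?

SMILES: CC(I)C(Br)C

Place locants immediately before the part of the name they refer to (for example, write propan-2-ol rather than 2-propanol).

The parent chain contains 4 carbons (butane).
The numbering direction is chosen so that the locant sets are identical either way, so the alphabetically earlier bromo substituent takes the lower locant (2 rather than 3).
That gives a bromo group at C-2; an iodo group at C-3.
Prefixes are listed alphabetically: bromo, iodo.
Assembling the pieces gives 2-bromo-3-iodobutane.

2-bromo-3-iodobutane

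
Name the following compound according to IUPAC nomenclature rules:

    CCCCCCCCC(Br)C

The parent chain contains 10 carbons (decane).
The numbering direction is chosen so that the substituent locant set {2} is lower than {9} at the first point of difference.
With this numbering: a bromo group at C-2.
The name is 2-bromodecane.

2-bromodecane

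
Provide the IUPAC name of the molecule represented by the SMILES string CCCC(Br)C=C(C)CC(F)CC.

The longest chain bearing the multiple bond is 10 carbons long (decane).
There is one C=C double bond, indicated by the ending -ene.
The numbering direction is chosen so that the substituent locant set {3,5,7} is lower than {4,6,8} at the first point of difference.
This places the double bond between C-5 and C-6; a bromo group at C-7; a fluoro group at C-3; a methyl group at C-5.
Prefixes are listed alphabetically: bromo, fluoro, methyl.
Putting it together: 7-bromo-3-fluoro-5-methyldec-5-ene.

7-bromo-3-fluoro-5-methyldec-5-ene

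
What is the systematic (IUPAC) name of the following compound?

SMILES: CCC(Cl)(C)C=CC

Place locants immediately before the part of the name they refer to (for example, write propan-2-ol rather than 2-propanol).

The longest chain bearing the multiple bond is 6 carbons long (hexane).
A C=C double bond in the chain gives the infix -ene-.
Choose the numbering such that numbering from this end puts the double bond at C-2 rather than C-4.
With this numbering: the double bond between C-2 and C-3; a chloro group at C-4; a methyl group at C-4.
The substituents are ordered alphabetically, ignoring any di-/tri- multipliers.
Putting it together: 4-chloro-4-methylhex-2-ene.

4-chloro-4-methylhex-2-ene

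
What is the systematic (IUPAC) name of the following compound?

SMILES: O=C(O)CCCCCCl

The longest carbon chain that includes the –COOH group has 6 carbons, so the parent hydride is hexane.
The highest-priority functional group is a carboxylic acid (terminal –COOH), so the name ends in -oic acid.
Number the chain so that the carboxylic acid carbon is C-1 by definition.
That gives a chloro group at C-6.
Assembling the pieces gives 6-chlorohexanoic acid.

6-chlorohexanoic acid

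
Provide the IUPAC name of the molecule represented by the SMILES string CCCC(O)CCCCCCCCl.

Counting along the main chain through the –OH group gives 11 carbons: the parent is undecane.
The principal characteristic group is an alcohol (–OH), named with the suffix -ol.
The numbering direction is chosen so that numbering from this end puts the hydroxyl group at C-4 rather than C-8.
This places the hydroxyl at C-4; a chloro group at C-11.
Putting it together: 11-chloroundecan-4-ol.

11-chloroundecan-4-ol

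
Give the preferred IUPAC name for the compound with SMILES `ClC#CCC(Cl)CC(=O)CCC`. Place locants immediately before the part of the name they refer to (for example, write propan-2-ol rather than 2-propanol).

6,9-dichloronon-8-yn-4-one

Counting along the main chain through the carbonyl and the multiple bond gives 9 carbons: the parent is nonane.
The principal characteristic group is a ketone (C=O on an internal carbon), named with the suffix -one.
There is one C≡C triple bond, indicated by the ending -yne.
The numbering direction is chosen so that numbering from this end puts the carbonyl group at C-4 rather than C-6.
This places the carbonyl at C-4; the triple bond between C-8 and C-9; chloro groups at C-6 and C-9.
The name is 6,9-dichloronon-8-yn-4-one.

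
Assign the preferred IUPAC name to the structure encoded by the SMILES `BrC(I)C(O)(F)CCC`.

Counting along the main chain through the –OH group gives 5 carbons: the parent is pentane.
An alcohol (–OH) is the principal characteristic group, giving the suffix -ol.
Choose the numbering such that numbering from this end puts the hydroxyl group at C-2 rather than C-4.
That gives the hydroxyl at C-2; a bromo group at C-1; a fluoro group at C-2; an iodo group at C-1.
The substituents are ordered alphabetically, ignoring any di-/tri- multipliers.
Putting it together: 1-bromo-2-fluoro-1-iodopentan-2-ol.

1-bromo-2-fluoro-1-iodopentan-2-ol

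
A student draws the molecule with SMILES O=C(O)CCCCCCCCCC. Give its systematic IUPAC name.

Counting along the main chain through the –COOH group gives 11 carbons: the parent is undecane.
A carboxylic acid (terminal –COOH) is the principal characteristic group, giving the suffix -oic acid.
Choose the numbering such that the carboxylic acid carbon is C-1 by definition.
Assembling the pieces gives undecanoic acid.

undecanoic acid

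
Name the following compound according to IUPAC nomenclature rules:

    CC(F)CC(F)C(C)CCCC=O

Counting along the main chain through the –CHO group gives 9 carbons: the parent is nonane.
An aldehyde (terminal –CHO) is the principal characteristic group, giving the suffix -al.
Number the chain so that the aldehyde carbon is C-1 by definition.
This places fluoro groups at C-6 and C-8; a methyl group at C-5.
The substituents are ordered alphabetically, ignoring any di-/tri- multipliers.
The name is 6,8-difluoro-5-methylnonanal.

6,8-difluoro-5-methylnonanal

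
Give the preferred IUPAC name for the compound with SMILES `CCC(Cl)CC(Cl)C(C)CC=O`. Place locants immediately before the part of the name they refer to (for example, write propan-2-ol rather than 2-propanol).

The longest carbon chain that includes the –CHO group has 8 carbons, so the parent hydride is octane.
The principal characteristic group is an aldehyde (terminal –CHO), named with the suffix -al.
Number the chain so that the aldehyde carbon is C-1 by definition.
That gives chloro groups at C-4 and C-6; a methyl group at C-3.
The substituents are ordered alphabetically, ignoring any di-/tri- multipliers.
The name is 4,6-dichloro-3-methyloctanal.

4,6-dichloro-3-methyloctanal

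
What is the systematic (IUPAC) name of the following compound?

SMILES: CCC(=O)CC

The longest chain bearing the carbonyl is 5 carbons long (pentane).
The highest-priority functional group is a ketone (C=O on an internal carbon), so the name ends in -one.
Both numbering directions give the same locant set; either may be used.
That gives the carbonyl at C-3.
Assembling the pieces gives pentan-3-one.

pentan-3-one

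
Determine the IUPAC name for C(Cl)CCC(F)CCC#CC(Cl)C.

2,10-dichloro-7-fluorodec-3-yne

Counting along the main chain through the multiple bond gives 10 carbons: the parent is decane.
There is one C≡C triple bond, indicated by the ending -yne.
The numbering direction is chosen so that numbering from this end puts the triple bond at C-3 rather than C-7.
This places the triple bond between C-3 and C-4; chloro groups at C-2 and C-10; a fluoro group at C-7.
Substituent prefixes are cited in alphabetical order (multiplying prefixes like di-/tri- are ignored for ordering).
Assembling the pieces gives 2,10-dichloro-7-fluorodec-3-yne.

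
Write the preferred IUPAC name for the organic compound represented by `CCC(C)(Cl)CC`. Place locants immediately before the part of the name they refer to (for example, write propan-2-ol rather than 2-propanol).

The longest continuous carbon chain has 5 atoms, so the parent hydride is pentane.
The molecule is symmetric, so either numbering direction gives the same locants.
That gives a chloro group at C-3; a methyl group at C-3.
Substituent prefixes are cited in alphabetical order (multiplying prefixes like di-/tri- are ignored for ordering).
Assembling the pieces gives 3-chloro-3-methylpentane.

3-chloro-3-methylpentane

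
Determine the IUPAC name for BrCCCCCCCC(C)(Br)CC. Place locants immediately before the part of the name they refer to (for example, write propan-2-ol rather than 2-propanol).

The parent chain contains 10 carbons (decane).
The numbering direction is chosen so that the substituent locant set {1,8,8} is lower than {3,3,10} at the first point of difference.
This places bromo groups at C-1 and C-8; a methyl group at C-8.
Prefixes are listed alphabetically: bromo, methyl.
Assembling the pieces gives 1,8-dibromo-8-methyldecane.

1,8-dibromo-8-methyldecane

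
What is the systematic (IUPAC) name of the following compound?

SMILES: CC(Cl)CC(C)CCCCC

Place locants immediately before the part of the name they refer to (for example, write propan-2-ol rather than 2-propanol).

2-chloro-4-methylnonane

The longest continuous carbon chain has 9 atoms, so the parent hydride is nonane.
Choose the numbering such that the substituent locant set {2,4} is lower than {6,8} at the first point of difference.
With this numbering: a chloro group at C-2; a methyl group at C-4.
Substituent prefixes are cited in alphabetical order (multiplying prefixes like di-/tri- are ignored for ordering).
The name is 2-chloro-4-methylnonane.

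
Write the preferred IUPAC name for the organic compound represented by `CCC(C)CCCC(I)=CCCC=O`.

Counting along the main chain through the –CHO group and the multiple bond gives 11 carbons: the parent is undecane.
The highest-priority functional group is an aldehyde (terminal –CHO), so the name ends in -al.
There is one C=C double bond, indicated by the ending -ene.
Number the chain so that the aldehyde carbon is C-1 by definition.
That gives the double bond between C-4 and C-5; an iodo group at C-5; a methyl group at C-9.
Prefixes are listed alphabetically: iodo, methyl.
Assembling the pieces gives 5-iodo-9-methylundec-4-enal.

5-iodo-9-methylundec-4-enal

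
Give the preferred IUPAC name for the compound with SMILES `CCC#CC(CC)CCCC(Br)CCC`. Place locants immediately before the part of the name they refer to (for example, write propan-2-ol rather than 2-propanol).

9-bromo-5-ethyldodec-3-yne

The longest carbon chain that includes the multiple bond has 12 carbons, so the parent hydride is dodecane.
A C≡C triple bond in the chain gives the infix -yne-.
The numbering direction is chosen so that numbering from this end puts the triple bond at C-3 rather than C-9.
That gives the triple bond between C-3 and C-4; a bromo group at C-9; an ethyl group at C-5.
Substituent prefixes are cited in alphabetical order (multiplying prefixes like di-/tri- are ignored for ordering).
Putting it together: 9-bromo-5-ethyldodec-3-yne.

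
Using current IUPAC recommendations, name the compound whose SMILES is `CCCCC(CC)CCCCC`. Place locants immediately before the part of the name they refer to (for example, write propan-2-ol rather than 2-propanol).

5-ethyldecane

The longest continuous carbon chain has 10 atoms, so the parent hydride is decane.
The numbering direction is chosen so that the substituent locant set {5} is lower than {6} at the first point of difference.
This places an ethyl group at C-5.
Putting it together: 5-ethyldecane.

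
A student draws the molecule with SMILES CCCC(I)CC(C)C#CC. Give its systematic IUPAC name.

6-iodo-4-methylnon-2-yne

Counting along the main chain through the multiple bond gives 9 carbons: the parent is nonane.
A C≡C triple bond in the chain gives the infix -yne-.
Number the chain so that numbering from this end puts the triple bond at C-2 rather than C-7.
That gives the triple bond between C-2 and C-3; an iodo group at C-6; a methyl group at C-4.
The substituents are ordered alphabetically, ignoring any di-/tri- multipliers.
Putting it together: 6-iodo-4-methylnon-2-yne.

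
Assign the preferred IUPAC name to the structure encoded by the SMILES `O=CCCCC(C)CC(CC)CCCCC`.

7-ethyl-5-methyldodecanal

The longest carbon chain that includes the –CHO group has 12 carbons, so the parent hydride is dodecane.
The highest-priority functional group is an aldehyde (terminal –CHO), so the name ends in -al.
Choose the numbering such that the aldehyde carbon is C-1 by definition.
This places an ethyl group at C-7; a methyl group at C-5.
Substituent prefixes are cited in alphabetical order (multiplying prefixes like di-/tri- are ignored for ordering).
Assembling the pieces gives 7-ethyl-5-methyldodecanal.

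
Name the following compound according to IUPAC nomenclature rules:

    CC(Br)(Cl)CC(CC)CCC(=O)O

The longest chain bearing the –COOH group is 7 carbons long (heptane).
The highest-priority functional group is a carboxylic acid (terminal –COOH), so the name ends in -oic acid.
The numbering direction is chosen so that the carboxylic acid carbon is C-1 by definition.
This places a bromo group at C-6; a chloro group at C-6; an ethyl group at C-4.
Substituent prefixes are cited in alphabetical order (multiplying prefixes like di-/tri- are ignored for ordering).
The name is 6-bromo-6-chloro-4-ethylheptanoic acid.

6-bromo-6-chloro-4-ethylheptanoic acid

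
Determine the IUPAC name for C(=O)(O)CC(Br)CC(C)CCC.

Counting along the main chain through the –COOH group gives 8 carbons: the parent is octane.
A carboxylic acid (terminal –COOH) is the principal characteristic group, giving the suffix -oic acid.
The numbering direction is chosen so that the carboxylic acid carbon is C-1 by definition.
With this numbering: a bromo group at C-3; a methyl group at C-5.
Prefixes are listed alphabetically: bromo, methyl.
Putting it together: 3-bromo-5-methyloctanoic acid.

3-bromo-5-methyloctanoic acid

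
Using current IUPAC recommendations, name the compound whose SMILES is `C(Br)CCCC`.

The parent chain contains 5 carbons (pentane).
Number the chain so that the substituent locant set {1} is lower than {5} at the first point of difference.
With this numbering: a bromo group at C-1.
Assembling the pieces gives 1-bromopentane.

1-bromopentane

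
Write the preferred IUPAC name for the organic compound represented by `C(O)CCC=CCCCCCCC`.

dodec-4-en-1-ol

Counting along the main chain through the –OH group and the multiple bond gives 12 carbons: the parent is dodecane.
An alcohol (–OH) is the principal characteristic group, giving the suffix -ol.
The chain contains a C=C double bond, so the unsaturation ending is -ene.
Choose the numbering such that numbering from this end puts the hydroxyl group at C-1 rather than C-12.
With this numbering: the hydroxyl at C-1; the double bond between C-4 and C-5.
Assembling the pieces gives dodec-4-en-1-ol.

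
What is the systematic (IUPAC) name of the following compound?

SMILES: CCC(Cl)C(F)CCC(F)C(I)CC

The parent chain contains 10 carbons (decane).
The numbering direction is chosen so that the locant sets are identical either way, so the alphabetically earlier chloro substituent takes the lower locant (3 rather than 8).
This places a chloro group at C-3; fluoro groups at C-4 and C-7; an iodo group at C-8.
Prefixes are listed alphabetically: chloro, fluoro, iodo.
The name is 3-chloro-4,7-difluoro-8-iododecane.

3-chloro-4,7-difluoro-8-iododecane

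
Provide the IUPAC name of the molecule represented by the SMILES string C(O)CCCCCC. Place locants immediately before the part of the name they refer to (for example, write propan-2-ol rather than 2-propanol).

The longest carbon chain that includes the –OH group has 7 carbons, so the parent hydride is heptane.
An alcohol (–OH) is the principal characteristic group, giving the suffix -ol.
Number the chain so that numbering from this end puts the hydroxyl group at C-1 rather than C-7.
With this numbering: the hydroxyl at C-1.
Assembling the pieces gives heptan-1-ol.

heptan-1-ol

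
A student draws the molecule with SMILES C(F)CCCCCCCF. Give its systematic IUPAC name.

The parent chain contains 8 carbons (octane).
Both numbering directions give the same locant set; either may be used.
With this numbering: fluoro groups at C-1 and C-8.
Putting it together: 1,8-difluorooctane.

1,8-difluorooctane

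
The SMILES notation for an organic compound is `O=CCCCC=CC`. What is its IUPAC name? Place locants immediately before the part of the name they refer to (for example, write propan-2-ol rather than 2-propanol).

The longest chain bearing the –CHO group and the multiple bond is 7 carbons long (heptane).
An aldehyde (terminal –CHO) is the principal characteristic group, giving the suffix -al.
A C=C double bond in the chain gives the infix -ene-.
Choose the numbering such that the aldehyde carbon is C-1 by definition.
This places the double bond between C-5 and C-6.
The name is hept-5-enal.

hept-5-enal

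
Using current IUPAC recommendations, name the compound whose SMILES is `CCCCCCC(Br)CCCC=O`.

5-bromoundecanal

The longest chain bearing the –CHO group is 11 carbons long (undecane).
An aldehyde (terminal –CHO) is the principal characteristic group, giving the suffix -al.
Choose the numbering such that the aldehyde carbon is C-1 by definition.
With this numbering: a bromo group at C-5.
Putting it together: 5-bromoundecanal.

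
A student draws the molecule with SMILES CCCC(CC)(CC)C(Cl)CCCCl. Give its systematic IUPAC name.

1,4-dichloro-5,5-diethyloctane

The longest continuous carbon chain has 8 atoms, so the parent hydride is octane.
Number the chain so that the substituent locant set {1,4,5,5} is lower than {4,4,5,8} at the first point of difference.
This places chloro groups at C-1 and C-4; two ethyl groups at C-5.
Substituent prefixes are cited in alphabetical order (multiplying prefixes like di-/tri- are ignored for ordering).
Putting it together: 1,4-dichloro-5,5-diethyloctane.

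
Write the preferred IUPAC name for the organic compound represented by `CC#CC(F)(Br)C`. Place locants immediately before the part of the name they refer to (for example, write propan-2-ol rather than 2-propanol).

The longest chain bearing the multiple bond is 5 carbons long (pentane).
A C≡C triple bond in the chain gives the infix -yne-.
Number the chain so that numbering from this end puts the triple bond at C-2 rather than C-3.
With this numbering: the triple bond between C-2 and C-3; a bromo group at C-4; a fluoro group at C-4.
Substituent prefixes are cited in alphabetical order (multiplying prefixes like di-/tri- are ignored for ordering).
The name is 4-bromo-4-fluoropent-2-yne.

4-bromo-4-fluoropent-2-yne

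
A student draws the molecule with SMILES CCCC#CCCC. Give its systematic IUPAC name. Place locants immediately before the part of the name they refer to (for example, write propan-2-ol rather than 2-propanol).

The longest chain bearing the multiple bond is 8 carbons long (octane).
The chain contains a C≡C triple bond, so the unsaturation ending is -yne.
Numbering from either end gives identical locants here.
With this numbering: the triple bond between C-4 and C-5.
The name is oct-4-yne.

oct-4-yne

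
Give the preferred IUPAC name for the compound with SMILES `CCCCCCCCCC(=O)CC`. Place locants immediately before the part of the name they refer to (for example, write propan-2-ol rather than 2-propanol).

The longest carbon chain that includes the carbonyl has 12 carbons, so the parent hydride is dodecane.
The highest-priority functional group is a ketone (C=O on an internal carbon), so the name ends in -one.
The numbering direction is chosen so that numbering from this end puts the carbonyl group at C-3 rather than C-10.
That gives the carbonyl at C-3.
The name is dodecan-3-one.

dodecan-3-one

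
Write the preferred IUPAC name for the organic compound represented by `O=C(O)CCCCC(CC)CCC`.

The longest chain bearing the –COOH group is 9 carbons long (nonane).
The principal characteristic group is a carboxylic acid (terminal –COOH), named with the suffix -oic acid.
The numbering direction is chosen so that the carboxylic acid carbon is C-1 by definition.
With this numbering: an ethyl group at C-6.
The name is 6-ethylnonanoic acid.

6-ethylnonanoic acid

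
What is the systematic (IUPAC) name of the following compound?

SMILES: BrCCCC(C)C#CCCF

Counting along the main chain through the multiple bond gives 8 carbons: the parent is octane.
There is one C≡C triple bond, indicated by the ending -yne.
Number the chain so that numbering from this end puts the triple bond at C-3 rather than C-5.
That gives the triple bond between C-3 and C-4; a bromo group at C-8; a fluoro group at C-1; a methyl group at C-5.
Substituent prefixes are cited in alphabetical order (multiplying prefixes like di-/tri- are ignored for ordering).
Assembling the pieces gives 8-bromo-1-fluoro-5-methyloct-3-yne.

8-bromo-1-fluoro-5-methyloct-3-yne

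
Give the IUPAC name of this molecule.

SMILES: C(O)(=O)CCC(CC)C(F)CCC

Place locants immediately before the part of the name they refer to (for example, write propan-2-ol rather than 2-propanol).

The longest chain bearing the –COOH group is 8 carbons long (octane).
The highest-priority functional group is a carboxylic acid (terminal –COOH), so the name ends in -oic acid.
The numbering direction is chosen so that the carboxylic acid carbon is C-1 by definition.
With this numbering: an ethyl group at C-4; a fluoro group at C-5.
Prefixes are listed alphabetically: ethyl, fluoro.
Putting it together: 4-ethyl-5-fluorooctanoic acid.

4-ethyl-5-fluorooctanoic acid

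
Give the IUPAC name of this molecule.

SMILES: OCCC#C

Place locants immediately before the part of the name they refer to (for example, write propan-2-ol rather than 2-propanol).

Counting along the main chain through the –OH group and the multiple bond gives 4 carbons: the parent is butane.
The highest-priority functional group is an alcohol (–OH), so the name ends in -ol.
A C≡C triple bond in the chain gives the infix -yne-.
Choose the numbering such that numbering from this end puts the hydroxyl group at C-1 rather than C-4.
With this numbering: the hydroxyl at C-1; the triple bond between C-3 and C-4.
Putting it together: but-3-yn-1-ol.

but-3-yn-1-ol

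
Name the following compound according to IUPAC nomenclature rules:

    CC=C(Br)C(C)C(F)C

The longest carbon chain that includes the multiple bond has 6 carbons, so the parent hydride is hexane.
There is one C=C double bond, indicated by the ending -ene.
Number the chain so that numbering from this end puts the double bond at C-2 rather than C-4.
With this numbering: the double bond between C-2 and C-3; a bromo group at C-3; a fluoro group at C-5; a methyl group at C-4.
Prefixes are listed alphabetically: bromo, fluoro, methyl.
The name is 3-bromo-5-fluoro-4-methylhex-2-ene.

3-bromo-5-fluoro-4-methylhex-2-ene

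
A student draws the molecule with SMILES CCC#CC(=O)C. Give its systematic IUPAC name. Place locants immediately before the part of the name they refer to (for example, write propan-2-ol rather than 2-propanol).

hex-3-yn-2-one

The longest carbon chain that includes the carbonyl and the multiple bond has 6 carbons, so the parent hydride is hexane.
A ketone (C=O on an internal carbon) is the principal characteristic group, giving the suffix -one.
The chain contains a C≡C triple bond, so the unsaturation ending is -yne.
Choose the numbering such that numbering from this end puts the carbonyl group at C-2 rather than C-5.
With this numbering: the carbonyl at C-2; the triple bond between C-3 and C-4.
Assembling the pieces gives hex-3-yn-2-one.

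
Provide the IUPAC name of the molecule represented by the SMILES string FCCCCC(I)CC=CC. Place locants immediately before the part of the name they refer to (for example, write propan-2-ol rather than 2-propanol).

9-fluoro-5-iodonon-2-ene

The longest chain bearing the multiple bond is 9 carbons long (nonane).
There is one C=C double bond, indicated by the ending -ene.
Choose the numbering such that numbering from this end puts the double bond at C-2 rather than C-7.
With this numbering: the double bond between C-2 and C-3; a fluoro group at C-9; an iodo group at C-5.
Prefixes are listed alphabetically: fluoro, iodo.
Assembling the pieces gives 9-fluoro-5-iodonon-2-ene.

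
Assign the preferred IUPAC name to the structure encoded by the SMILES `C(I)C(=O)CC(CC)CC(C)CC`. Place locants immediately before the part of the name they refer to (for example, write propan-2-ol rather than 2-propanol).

Counting along the main chain through the carbonyl gives 8 carbons: the parent is octane.
The principal characteristic group is a ketone (C=O on an internal carbon), named with the suffix -one.
Choose the numbering such that numbering from this end puts the carbonyl group at C-2 rather than C-7.
That gives the carbonyl at C-2; an ethyl group at C-4; an iodo group at C-1; a methyl group at C-6.
Prefixes are listed alphabetically: ethyl, iodo, methyl.
Assembling the pieces gives 4-ethyl-1-iodo-6-methyloctan-2-one.

4-ethyl-1-iodo-6-methyloctan-2-one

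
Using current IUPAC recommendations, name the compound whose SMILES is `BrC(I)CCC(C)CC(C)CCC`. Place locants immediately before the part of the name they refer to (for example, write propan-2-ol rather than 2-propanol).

1-bromo-1-iodo-4,6-dimethylnonane

The longest carbon chain is 9 atoms: the parent is nonane.
Choose the numbering such that the substituent locant set {1,1,4,6} is lower than {4,6,9,9} at the first point of difference.
That gives a bromo group at C-1; an iodo group at C-1; methyl groups at C-4 and C-6.
Prefixes are listed alphabetically: bromo, iodo, methyl.
Assembling the pieces gives 1-bromo-1-iodo-4,6-dimethylnonane.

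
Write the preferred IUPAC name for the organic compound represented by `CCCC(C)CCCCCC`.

4-methyldecane

The parent chain contains 10 carbons (decane).
The numbering direction is chosen so that the substituent locant set {4} is lower than {7} at the first point of difference.
This places a methyl group at C-4.
The name is 4-methyldecane.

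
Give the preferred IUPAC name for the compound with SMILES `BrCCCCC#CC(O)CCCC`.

11-bromoundec-6-yn-5-ol

The longest chain bearing the –OH group and the multiple bond is 11 carbons long (undecane).
An alcohol (–OH) is the principal characteristic group, giving the suffix -ol.
There is one C≡C triple bond, indicated by the ending -yne.
Number the chain so that numbering from this end puts the hydroxyl group at C-5 rather than C-7.
This places the hydroxyl at C-5; the triple bond between C-6 and C-7; a bromo group at C-11.
The name is 11-bromoundec-6-yn-5-ol.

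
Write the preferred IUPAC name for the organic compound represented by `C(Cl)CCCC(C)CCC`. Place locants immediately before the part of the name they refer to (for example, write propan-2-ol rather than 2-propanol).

The longest carbon chain is 8 atoms: the parent is octane.
Choose the numbering such that the substituent locant set {1,5} is lower than {4,8} at the first point of difference.
That gives a chloro group at C-1; a methyl group at C-5.
Prefixes are listed alphabetically: chloro, methyl.
The name is 1-chloro-5-methyloctane.

1-chloro-5-methyloctane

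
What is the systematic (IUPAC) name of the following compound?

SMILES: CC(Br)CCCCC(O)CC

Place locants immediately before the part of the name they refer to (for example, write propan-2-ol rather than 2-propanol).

The longest carbon chain that includes the –OH group has 9 carbons, so the parent hydride is nonane.
The principal characteristic group is an alcohol (–OH), named with the suffix -ol.
Choose the numbering such that numbering from this end puts the hydroxyl group at C-3 rather than C-7.
With this numbering: the hydroxyl at C-3; a bromo group at C-8.
Putting it together: 8-bromononan-3-ol.

8-bromononan-3-ol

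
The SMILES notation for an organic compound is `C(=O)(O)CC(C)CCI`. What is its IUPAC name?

5-iodo-3-methylpentanoic acid

Counting along the main chain through the –COOH group gives 5 carbons: the parent is pentane.
A carboxylic acid (terminal –COOH) is the principal characteristic group, giving the suffix -oic acid.
Number the chain so that the carboxylic acid carbon is C-1 by definition.
With this numbering: an iodo group at C-5; a methyl group at C-3.
Substituent prefixes are cited in alphabetical order (multiplying prefixes like di-/tri- are ignored for ordering).
Putting it together: 5-iodo-3-methylpentanoic acid.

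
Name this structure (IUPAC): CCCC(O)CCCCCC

decan-4-ol

The longest carbon chain that includes the –OH group has 10 carbons, so the parent hydride is decane.
The principal characteristic group is an alcohol (–OH), named with the suffix -ol.
Choose the numbering such that numbering from this end puts the hydroxyl group at C-4 rather than C-7.
That gives the hydroxyl at C-4.
Assembling the pieces gives decan-4-ol.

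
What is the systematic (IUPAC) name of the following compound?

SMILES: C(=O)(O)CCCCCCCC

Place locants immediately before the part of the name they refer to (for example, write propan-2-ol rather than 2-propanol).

nonanoic acid

The longest chain bearing the –COOH group is 9 carbons long (nonane).
The principal characteristic group is a carboxylic acid (terminal –COOH), named with the suffix -oic acid.
The numbering direction is chosen so that the carboxylic acid carbon is C-1 by definition.
The name is nonanoic acid.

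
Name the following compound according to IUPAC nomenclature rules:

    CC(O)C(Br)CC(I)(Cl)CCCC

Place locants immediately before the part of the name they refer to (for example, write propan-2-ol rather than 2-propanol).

3-bromo-5-chloro-5-iodononan-2-ol

The longest chain bearing the –OH group is 9 carbons long (nonane).
An alcohol (–OH) is the principal characteristic group, giving the suffix -ol.
Choose the numbering such that numbering from this end puts the hydroxyl group at C-2 rather than C-8.
That gives the hydroxyl at C-2; a bromo group at C-3; a chloro group at C-5; an iodo group at C-5.
The substituents are ordered alphabetically, ignoring any di-/tri- multipliers.
The name is 3-bromo-5-chloro-5-iodononan-2-ol.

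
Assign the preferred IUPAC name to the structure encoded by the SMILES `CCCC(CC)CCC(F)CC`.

6-ethyl-3-fluorononane

The longest continuous carbon chain has 9 atoms, so the parent hydride is nonane.
Choose the numbering such that the substituent locant set {3,6} is lower than {4,7} at the first point of difference.
With this numbering: an ethyl group at C-6; a fluoro group at C-3.
The substituents are ordered alphabetically, ignoring any di-/tri- multipliers.
Putting it together: 6-ethyl-3-fluorononane.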